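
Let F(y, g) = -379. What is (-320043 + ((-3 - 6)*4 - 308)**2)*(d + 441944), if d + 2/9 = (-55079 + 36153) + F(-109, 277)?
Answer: -767242799543/9 ≈ -8.5249e+10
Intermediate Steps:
d = -173747/9 (d = -2/9 + ((-55079 + 36153) - 379) = -2/9 + (-18926 - 379) = -2/9 - 19305 = -173747/9 ≈ -19305.)
(-320043 + ((-3 - 6)*4 - 308)**2)*(d + 441944) = (-320043 + ((-3 - 6)*4 - 308)**2)*(-173747/9 + 441944) = (-320043 + (-9*4 - 308)**2)*(3803749/9) = (-320043 + (-36 - 308)**2)*(3803749/9) = (-320043 + (-344)**2)*(3803749/9) = (-320043 + 118336)*(3803749/9) = -201707*3803749/9 = -767242799543/9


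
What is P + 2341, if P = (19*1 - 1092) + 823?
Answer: 2091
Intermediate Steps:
P = -250 (P = (19 - 1092) + 823 = -1073 + 823 = -250)
P + 2341 = -250 + 2341 = 2091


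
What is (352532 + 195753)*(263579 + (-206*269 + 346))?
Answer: 114323453635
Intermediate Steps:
(352532 + 195753)*(263579 + (-206*269 + 346)) = 548285*(263579 + (-55414 + 346)) = 548285*(263579 - 55068) = 548285*208511 = 114323453635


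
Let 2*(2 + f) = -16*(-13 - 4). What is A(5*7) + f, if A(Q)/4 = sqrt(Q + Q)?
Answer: 134 + 4*sqrt(70) ≈ 167.47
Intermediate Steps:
A(Q) = 4*sqrt(2)*sqrt(Q) (A(Q) = 4*sqrt(Q + Q) = 4*sqrt(2*Q) = 4*(sqrt(2)*sqrt(Q)) = 4*sqrt(2)*sqrt(Q))
f = 134 (f = -2 + (-16*(-13 - 4))/2 = -2 + (-16*(-17))/2 = -2 + (1/2)*272 = -2 + 136 = 134)
A(5*7) + f = 4*sqrt(2)*sqrt(5*7) + 134 = 4*sqrt(2)*sqrt(35) + 134 = 4*sqrt(70) + 134 = 134 + 4*sqrt(70)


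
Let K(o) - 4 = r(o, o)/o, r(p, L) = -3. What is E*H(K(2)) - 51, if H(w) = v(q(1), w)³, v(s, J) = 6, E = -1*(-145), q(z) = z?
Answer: 31269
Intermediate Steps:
E = 145
K(o) = 4 - 3/o
H(w) = 216 (H(w) = 6³ = 216)
E*H(K(2)) - 51 = 145*216 - 51 = 31320 - 51 = 31269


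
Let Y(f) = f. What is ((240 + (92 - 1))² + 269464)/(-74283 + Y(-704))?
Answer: -379025/74987 ≈ -5.0545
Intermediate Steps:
((240 + (92 - 1))² + 269464)/(-74283 + Y(-704)) = ((240 + (92 - 1))² + 269464)/(-74283 - 704) = ((240 + 91)² + 269464)/(-74987) = (331² + 269464)*(-1/74987) = (109561 + 269464)*(-1/74987) = 379025*(-1/74987) = -379025/74987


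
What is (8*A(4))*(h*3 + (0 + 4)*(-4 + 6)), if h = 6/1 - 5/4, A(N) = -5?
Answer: -890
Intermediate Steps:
h = 19/4 (h = 6*1 - 5*¼ = 6 - 5/4 = 19/4 ≈ 4.7500)
(8*A(4))*(h*3 + (0 + 4)*(-4 + 6)) = (8*(-5))*((19/4)*3 + (0 + 4)*(-4 + 6)) = -40*(57/4 + 4*2) = -40*(57/4 + 8) = -40*89/4 = -890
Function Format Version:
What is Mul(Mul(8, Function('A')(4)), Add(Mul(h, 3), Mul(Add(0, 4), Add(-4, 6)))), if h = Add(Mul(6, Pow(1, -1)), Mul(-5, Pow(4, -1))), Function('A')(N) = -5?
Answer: -890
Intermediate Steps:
h = Rational(19, 4) (h = Add(Mul(6, 1), Mul(-5, Rational(1, 4))) = Add(6, Rational(-5, 4)) = Rational(19, 4) ≈ 4.7500)
Mul(Mul(8, Function('A')(4)), Add(Mul(h, 3), Mul(Add(0, 4), Add(-4, 6)))) = Mul(Mul(8, -5), Add(Mul(Rational(19, 4), 3), Mul(Add(0, 4), Add(-4, 6)))) = Mul(-40, Add(Rational(57, 4), Mul(4, 2))) = Mul(-40, Add(Rational(57, 4), 8)) = Mul(-40, Rational(89, 4)) = -890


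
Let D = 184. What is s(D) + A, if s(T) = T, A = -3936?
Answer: -3752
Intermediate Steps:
s(D) + A = 184 - 3936 = -3752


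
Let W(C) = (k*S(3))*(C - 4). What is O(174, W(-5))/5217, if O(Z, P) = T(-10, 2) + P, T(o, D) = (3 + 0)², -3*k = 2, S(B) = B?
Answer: 9/1739 ≈ 0.0051754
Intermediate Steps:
k = -⅔ (k = -⅓*2 = -⅔ ≈ -0.66667)
W(C) = 8 - 2*C (W(C) = (-⅔*3)*(C - 4) = -2*(-4 + C) = 8 - 2*C)
T(o, D) = 9 (T(o, D) = 3² = 9)
O(Z, P) = 9 + P
O(174, W(-5))/5217 = (9 + (8 - 2*(-5)))/5217 = (9 + (8 + 10))*(1/5217) = (9 + 18)*(1/5217) = 27*(1/5217) = 9/1739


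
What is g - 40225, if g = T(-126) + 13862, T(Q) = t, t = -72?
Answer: -26435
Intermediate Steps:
T(Q) = -72
g = 13790 (g = -72 + 13862 = 13790)
g - 40225 = 13790 - 40225 = -26435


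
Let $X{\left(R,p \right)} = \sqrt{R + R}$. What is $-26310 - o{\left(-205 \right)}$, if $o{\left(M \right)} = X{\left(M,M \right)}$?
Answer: $-26310 - i \sqrt{410} \approx -26310.0 - 20.248 i$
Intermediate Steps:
$X{\left(R,p \right)} = \sqrt{2} \sqrt{R}$ ($X{\left(R,p \right)} = \sqrt{2 R} = \sqrt{2} \sqrt{R}$)
$o{\left(M \right)} = \sqrt{2} \sqrt{M}$
$-26310 - o{\left(-205 \right)} = -26310 - \sqrt{2} \sqrt{-205} = -26310 - \sqrt{2} i \sqrt{205} = -26310 - i \sqrt{410}$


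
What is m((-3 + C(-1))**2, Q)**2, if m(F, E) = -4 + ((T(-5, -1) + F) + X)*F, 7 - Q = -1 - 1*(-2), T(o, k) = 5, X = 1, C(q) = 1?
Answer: 1296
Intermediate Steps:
Q = 6 (Q = 7 - (-1 - 1*(-2)) = 7 - (-1 + 2) = 7 - 1*1 = 7 - 1 = 6)
m(F, E) = -4 + F*(6 + F) (m(F, E) = -4 + ((5 + F) + 1)*F = -4 + (6 + F)*F = -4 + F*(6 + F))
m((-3 + C(-1))**2, Q)**2 = (-4 + ((-3 + 1)**2)**2 + 6*(-3 + 1)**2)**2 = (-4 + ((-2)**2)**2 + 6*(-2)**2)**2 = (-4 + 4**2 + 6*4)**2 = (-4 + 16 + 24)**2 = 36**2 = 1296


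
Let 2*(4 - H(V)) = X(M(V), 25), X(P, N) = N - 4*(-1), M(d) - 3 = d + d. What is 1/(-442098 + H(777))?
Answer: -2/884217 ≈ -2.2619e-6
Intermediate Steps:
M(d) = 3 + 2*d (M(d) = 3 + (d + d) = 3 + 2*d)
X(P, N) = 4 + N (X(P, N) = N + 4 = 4 + N)
H(V) = -21/2 (H(V) = 4 - (4 + 25)/2 = 4 - 1/2*29 = 4 - 29/2 = -21/2)
1/(-442098 + H(777)) = 1/(-442098 - 21/2) = 1/(-884217/2) = -2/884217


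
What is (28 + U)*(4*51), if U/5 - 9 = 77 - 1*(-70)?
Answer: 164832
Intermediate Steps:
U = 780 (U = 45 + 5*(77 - 1*(-70)) = 45 + 5*(77 + 70) = 45 + 5*147 = 45 + 735 = 780)
(28 + U)*(4*51) = (28 + 780)*(4*51) = 808*204 = 164832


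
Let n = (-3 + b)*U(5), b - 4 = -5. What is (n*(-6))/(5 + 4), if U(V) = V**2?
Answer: 200/3 ≈ 66.667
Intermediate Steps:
b = -1 (b = 4 - 5 = -1)
n = -100 (n = (-3 - 1)*5**2 = -4*25 = -100)
(n*(-6))/(5 + 4) = (-100*(-6))/(5 + 4) = 600/9 = 600*(1/9) = 200/3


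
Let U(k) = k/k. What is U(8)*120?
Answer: 120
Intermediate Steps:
U(k) = 1
U(8)*120 = 1*120 = 120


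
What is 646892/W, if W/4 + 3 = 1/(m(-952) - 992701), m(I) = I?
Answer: -160696544119/2980960 ≈ -53908.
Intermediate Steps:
W = -11923840/993653 (W = -12 + 4/(-952 - 992701) = -12 + 4/(-993653) = -12 + 4*(-1/993653) = -12 - 4/993653 = -11923840/993653 ≈ -12.000)
646892/W = 646892/(-11923840/993653) = 646892*(-993653/11923840) = -160696544119/2980960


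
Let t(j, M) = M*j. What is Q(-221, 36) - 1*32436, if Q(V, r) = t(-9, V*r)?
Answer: 39168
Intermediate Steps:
Q(V, r) = -9*V*r (Q(V, r) = (V*r)*(-9) = -9*V*r)
Q(-221, 36) - 1*32436 = -9*(-221)*36 - 1*32436 = 71604 - 32436 = 39168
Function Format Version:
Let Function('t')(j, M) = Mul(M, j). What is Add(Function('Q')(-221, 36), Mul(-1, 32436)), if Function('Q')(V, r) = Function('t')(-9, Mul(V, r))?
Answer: 39168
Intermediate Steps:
Function('Q')(V, r) = Mul(-9, V, r) (Function('Q')(V, r) = Mul(Mul(V, r), -9) = Mul(-9, V, r))
Add(Function('Q')(-221, 36), Mul(-1, 32436)) = Add(Mul(-9, -221, 36), Mul(-1, 32436)) = Add(71604, -32436) = 39168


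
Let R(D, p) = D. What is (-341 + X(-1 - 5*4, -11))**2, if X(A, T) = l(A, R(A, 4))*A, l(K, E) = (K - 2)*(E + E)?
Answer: 425473129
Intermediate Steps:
l(K, E) = 2*E*(-2 + K) (l(K, E) = (-2 + K)*(2*E) = 2*E*(-2 + K))
X(A, T) = 2*A**2*(-2 + A) (X(A, T) = (2*A*(-2 + A))*A = 2*A**2*(-2 + A))
(-341 + X(-1 - 5*4, -11))**2 = (-341 + 2*(-1 - 5*4)**2*(-2 + (-1 - 5*4)))**2 = (-341 + 2*(-1 - 20)**2*(-2 + (-1 - 20)))**2 = (-341 + 2*(-21)**2*(-2 - 21))**2 = (-341 + 2*441*(-23))**2 = (-341 - 20286)**2 = (-20627)**2 = 425473129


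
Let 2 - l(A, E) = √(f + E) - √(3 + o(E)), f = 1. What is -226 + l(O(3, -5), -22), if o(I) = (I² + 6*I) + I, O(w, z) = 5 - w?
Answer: -224 + 3*√37 - I*√21 ≈ -205.75 - 4.5826*I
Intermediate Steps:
o(I) = I² + 7*I
l(A, E) = 2 + √(3 + E*(7 + E)) - √(1 + E) (l(A, E) = 2 - (√(1 + E) - √(3 + E*(7 + E))) = 2 + (√(3 + E*(7 + E)) - √(1 + E)) = 2 + √(3 + E*(7 + E)) - √(1 + E))
-226 + l(O(3, -5), -22) = -226 + (2 + √(3 - 22*(7 - 22)) - √(1 - 22)) = -226 + (2 + √(3 - 22*(-15)) - √(-21)) = -226 + (2 + √(3 + 330) - I*√21) = -226 + (2 + √333 - I*√21) = -226 + (2 + 3*√37 - I*√21) = -224 + 3*√37 - I*√21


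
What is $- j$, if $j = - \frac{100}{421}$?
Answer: $\frac{100}{421} \approx 0.23753$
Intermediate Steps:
$j = - \frac{100}{421}$ ($j = \left(-100\right) \frac{1}{421} = - \frac{100}{421} \approx -0.23753$)
$- j = \left(-1\right) \left(- \frac{100}{421}\right) = \frac{100}{421}$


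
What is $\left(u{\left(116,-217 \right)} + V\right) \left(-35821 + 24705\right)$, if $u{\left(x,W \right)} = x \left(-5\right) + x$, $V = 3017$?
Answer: $-28379148$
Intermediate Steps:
$u{\left(x,W \right)} = - 4 x$ ($u{\left(x,W \right)} = - 5 x + x = - 4 x$)
$\left(u{\left(116,-217 \right)} + V\right) \left(-35821 + 24705\right) = \left(\left(-4\right) 116 + 3017\right) \left(-35821 + 24705\right) = \left(-464 + 3017\right) \left(-11116\right) = 2553 \left(-11116\right) = -28379148$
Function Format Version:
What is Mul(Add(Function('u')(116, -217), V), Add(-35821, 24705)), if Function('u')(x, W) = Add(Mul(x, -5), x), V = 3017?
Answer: -28379148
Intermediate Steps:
Function('u')(x, W) = Mul(-4, x) (Function('u')(x, W) = Add(Mul(-5, x), x) = Mul(-4, x))
Mul(Add(Function('u')(116, -217), V), Add(-35821, 24705)) = Mul(Add(Mul(-4, 116), 3017), Add(-35821, 24705)) = Mul(Add(-464, 3017), -11116) = Mul(2553, -11116) = -28379148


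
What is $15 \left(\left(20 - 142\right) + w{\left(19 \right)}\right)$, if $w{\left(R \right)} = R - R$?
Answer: $-1830$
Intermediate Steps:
$w{\left(R \right)} = 0$
$15 \left(\left(20 - 142\right) + w{\left(19 \right)}\right) = 15 \left(\left(20 - 142\right) + 0\right) = 15 \left(-122 + 0\right) = 15 \left(-122\right) = -1830$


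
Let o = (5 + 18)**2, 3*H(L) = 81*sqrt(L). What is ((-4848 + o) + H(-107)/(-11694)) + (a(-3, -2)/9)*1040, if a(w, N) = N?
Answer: -40951/9 - 9*I*sqrt(107)/3898 ≈ -4550.1 - 0.023883*I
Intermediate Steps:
H(L) = 27*sqrt(L) (H(L) = (81*sqrt(L))/3 = 27*sqrt(L))
o = 529 (o = 23**2 = 529)
((-4848 + o) + H(-107)/(-11694)) + (a(-3, -2)/9)*1040 = ((-4848 + 529) + (27*sqrt(-107))/(-11694)) - 2/9*1040 = (-4319 + (27*(I*sqrt(107)))*(-1/11694)) - 2*1/9*1040 = (-4319 + (27*I*sqrt(107))*(-1/11694)) - 2/9*1040 = (-4319 - 9*I*sqrt(107)/3898) - 2080/9 = -40951/9 - 9*I*sqrt(107)/3898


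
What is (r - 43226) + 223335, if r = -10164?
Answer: 169945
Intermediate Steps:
(r - 43226) + 223335 = (-10164 - 43226) + 223335 = -53390 + 223335 = 169945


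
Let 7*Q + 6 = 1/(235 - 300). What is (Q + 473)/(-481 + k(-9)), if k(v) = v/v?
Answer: -8951/9100 ≈ -0.98363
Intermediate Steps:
k(v) = 1
Q = -391/455 (Q = -6/7 + 1/(7*(235 - 300)) = -6/7 + (⅐)/(-65) = -6/7 + (⅐)*(-1/65) = -6/7 - 1/455 = -391/455 ≈ -0.85934)
(Q + 473)/(-481 + k(-9)) = (-391/455 + 473)/(-481 + 1) = (214824/455)/(-480) = (214824/455)*(-1/480) = -8951/9100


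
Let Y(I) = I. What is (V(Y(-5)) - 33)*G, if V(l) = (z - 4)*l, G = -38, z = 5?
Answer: 1444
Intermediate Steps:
V(l) = l (V(l) = (5 - 4)*l = 1*l = l)
(V(Y(-5)) - 33)*G = (-5 - 33)*(-38) = -38*(-38) = 1444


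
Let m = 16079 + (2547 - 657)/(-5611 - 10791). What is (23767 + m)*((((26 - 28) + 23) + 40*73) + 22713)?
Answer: 8383114095054/8201 ≈ 1.0222e+9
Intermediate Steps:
m = 131862934/8201 (m = 16079 + 1890/(-16402) = 16079 + 1890*(-1/16402) = 16079 - 945/8201 = 131862934/8201 ≈ 16079.)
(23767 + m)*((((26 - 28) + 23) + 40*73) + 22713) = (23767 + 131862934/8201)*((((26 - 28) + 23) + 40*73) + 22713) = 326776101*(((-2 + 23) + 2920) + 22713)/8201 = 326776101*((21 + 2920) + 22713)/8201 = 326776101*(2941 + 22713)/8201 = (326776101/8201)*25654 = 8383114095054/8201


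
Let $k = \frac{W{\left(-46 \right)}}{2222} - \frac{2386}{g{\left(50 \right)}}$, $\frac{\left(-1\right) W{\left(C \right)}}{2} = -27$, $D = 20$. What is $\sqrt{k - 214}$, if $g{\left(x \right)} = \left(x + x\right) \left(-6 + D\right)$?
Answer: $\frac{3 i \sqrt{144941092219}}{77770} \approx 14.686 i$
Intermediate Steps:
$g{\left(x \right)} = 28 x$ ($g{\left(x \right)} = \left(x + x\right) \left(-6 + 20\right) = 2 x 14 = 28 x$)
$W{\left(C \right)} = 54$ ($W{\left(C \right)} = \left(-2\right) \left(-27\right) = 54$)
$k = - \frac{1306523}{777700}$ ($k = \frac{54}{2222} - \frac{2386}{28 \cdot 50} = 54 \cdot \frac{1}{2222} - \frac{2386}{1400} = \frac{27}{1111} - \frac{1193}{700} = - \frac{1306523}{777700} \approx -1.68$)
$\sqrt{k - 214} = \sqrt{- \frac{1306523}{777700} - 214} = \sqrt{- \frac{167734323}{777700}} = \frac{3 i \sqrt{144941092219}}{77770}$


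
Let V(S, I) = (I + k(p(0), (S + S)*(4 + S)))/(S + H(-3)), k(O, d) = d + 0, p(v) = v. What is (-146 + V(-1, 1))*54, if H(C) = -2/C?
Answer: -7074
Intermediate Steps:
k(O, d) = d
V(S, I) = (I + 2*S*(4 + S))/(⅔ + S) (V(S, I) = (I + (S + S)*(4 + S))/(S - 2/(-3)) = (I + (2*S)*(4 + S))/(S - 2*(-⅓)) = (I + 2*S*(4 + S))/(S + ⅔) = (I + 2*S*(4 + S))/(⅔ + S))
(-146 + V(-1, 1))*54 = (-146 + 3*(1 + 2*(-1)*(4 - 1))/(2 + 3*(-1)))*54 = (-146 + 3*(1 + 2*(-1)*3)/(2 - 3))*54 = (-146 + 3*(1 - 6)/(-1))*54 = (-146 + 3*(-1)*(-5))*54 = (-146 + 15)*54 = -131*54 = -7074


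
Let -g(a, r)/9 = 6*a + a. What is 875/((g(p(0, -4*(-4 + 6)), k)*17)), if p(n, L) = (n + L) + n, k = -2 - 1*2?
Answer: 125/1224 ≈ 0.10212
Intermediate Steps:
k = -4 (k = -2 - 2 = -4)
p(n, L) = L + 2*n (p(n, L) = (L + n) + n = L + 2*n)
g(a, r) = -63*a (g(a, r) = -9*(6*a + a) = -63*a)
875/((g(p(0, -4*(-4 + 6)), k)*17)) = 875/((-63*(-4*(-4 + 6) + 2*0)*17)) = 875/((-63*(-4*2 + 0)*17)) = 875/((-63*(-8 + 0)*17)) = 875/((-63*(-8)*17)) = 875/((504*17)) = 875/8568 = 875*(1/8568) = 125/1224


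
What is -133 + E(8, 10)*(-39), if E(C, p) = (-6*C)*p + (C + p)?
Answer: 17885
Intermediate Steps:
E(C, p) = C + p - 6*C*p (E(C, p) = -6*C*p + (C + p) = C + p - 6*C*p)
-133 + E(8, 10)*(-39) = -133 + (8 + 10 - 6*8*10)*(-39) = -133 + (8 + 10 - 480)*(-39) = -133 - 462*(-39) = -133 + 18018 = 17885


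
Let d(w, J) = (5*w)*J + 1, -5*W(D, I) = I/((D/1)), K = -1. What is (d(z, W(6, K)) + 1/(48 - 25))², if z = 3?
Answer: 5041/2116 ≈ 2.3823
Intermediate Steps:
W(D, I) = -I/(5*D) (W(D, I) = -I/(5*(D/1)) = -I/(5*(D*1)) = -I/(5*D))
d(w, J) = 1 + 5*J*w (d(w, J) = 5*J*w + 1 = 1 + 5*J*w)
(d(z, W(6, K)) + 1/(48 - 25))² = ((1 + 5*(-⅕*(-1)/6)*3) + 1/(48 - 25))² = ((1 + 5*(-⅕*(-1)*⅙)*3) + 1/23)² = ((1 + 5*(1/30)*3) + 1/23)² = ((1 + ½) + 1/23)² = (3/2 + 1/23)² = (71/46)² = 5041/2116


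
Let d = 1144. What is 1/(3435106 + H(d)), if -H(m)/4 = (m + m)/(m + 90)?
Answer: 617/2119455826 ≈ 2.9111e-7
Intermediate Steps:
H(m) = -8*m/(90 + m) (H(m) = -4*(m + m)/(m + 90) = -4*2*m/(90 + m) = -8*m/(90 + m))
1/(3435106 + H(d)) = 1/(3435106 - 8*1144/(90 + 1144)) = 1/(3435106 - 8*1144/1234) = 1/(3435106 - 8*1144*1/1234) = 1/(3435106 - 4576/617) = 1/(2119455826/617) = 617/2119455826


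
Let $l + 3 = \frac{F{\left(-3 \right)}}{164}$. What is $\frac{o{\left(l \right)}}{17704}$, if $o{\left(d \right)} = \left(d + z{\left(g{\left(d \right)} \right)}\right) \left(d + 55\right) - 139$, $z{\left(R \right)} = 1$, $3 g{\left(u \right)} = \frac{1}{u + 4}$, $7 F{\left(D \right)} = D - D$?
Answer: $- \frac{243}{17704} \approx -0.013726$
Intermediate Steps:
$F{\left(D \right)} = 0$ ($F{\left(D \right)} = \frac{D - D}{7} = \frac{1}{7} \cdot 0 = 0$)
$g{\left(u \right)} = \frac{1}{3 \left(4 + u\right)}$ ($g{\left(u \right)} = \frac{1}{3 \left(u + 4\right)} = \frac{1}{3 \left(4 + u\right)}$)
$l = -3$ ($l = -3 + \frac{0}{164} = -3 + 0 \cdot \frac{1}{164} = -3 + 0 = -3$)
$o{\left(d \right)} = -139 + \left(1 + d\right) \left(55 + d\right)$ ($o{\left(d \right)} = \left(d + 1\right) \left(d + 55\right) - 139 = \left(1 + d\right) \left(55 + d\right) - 139 = -139 + \left(1 + d\right) \left(55 + d\right)$)
$\frac{o{\left(l \right)}}{17704} = \frac{-84 + \left(-3\right)^{2} + 56 \left(-3\right)}{17704} = \left(-84 + 9 - 168\right) \frac{1}{17704} = \left(-243\right) \frac{1}{17704} = - \frac{243}{17704}$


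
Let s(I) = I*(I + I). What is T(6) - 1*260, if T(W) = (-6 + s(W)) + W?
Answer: -188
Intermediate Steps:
s(I) = 2*I² (s(I) = I*(2*I) = 2*I²)
T(W) = -6 + W + 2*W² (T(W) = (-6 + 2*W²) + W = -6 + W + 2*W²)
T(6) - 1*260 = (-6 + 6 + 2*6²) - 1*260 = (-6 + 6 + 2*36) - 260 = (-6 + 6 + 72) - 260 = 72 - 260 = -188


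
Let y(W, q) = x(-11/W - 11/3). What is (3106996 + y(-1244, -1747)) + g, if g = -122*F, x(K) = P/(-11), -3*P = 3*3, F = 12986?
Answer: 16749747/11 ≈ 1.5227e+6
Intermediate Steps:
P = -3 ≈ -3.0000
x(K) = 3/11 (x(K) = -3/(-11) = -3*(-1/11) = 3/11)
y(W, q) = 3/11
g = -1584292 (g = -122*12986 = -1584292)
(3106996 + y(-1244, -1747)) + g = (3106996 + 3/11) - 1584292 = 34176959/11 - 1584292 = 16749747/11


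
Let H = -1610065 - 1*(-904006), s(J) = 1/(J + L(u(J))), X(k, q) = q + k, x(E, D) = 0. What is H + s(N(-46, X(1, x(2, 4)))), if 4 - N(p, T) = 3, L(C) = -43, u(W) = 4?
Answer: -29654479/42 ≈ -7.0606e+5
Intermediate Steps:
X(k, q) = k + q
N(p, T) = 1 (N(p, T) = 4 - 1*3 = 4 - 3 = 1)
s(J) = 1/(-43 + J) (s(J) = 1/(J - 43) = 1/(-43 + J))
H = -706059 (H = -1610065 + 904006 = -706059)
H + s(N(-46, X(1, x(2, 4)))) = -706059 + 1/(-43 + 1) = -706059 + 1/(-42) = -706059 - 1/42 = -29654479/42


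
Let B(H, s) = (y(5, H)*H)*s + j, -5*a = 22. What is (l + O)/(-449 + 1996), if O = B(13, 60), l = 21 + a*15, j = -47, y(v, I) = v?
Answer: 32/13 ≈ 2.4615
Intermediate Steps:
a = -22/5 (a = -⅕*22 = -22/5 ≈ -4.4000)
l = -45 (l = 21 - 22/5*15 = 21 - 66 = -45)
B(H, s) = -47 + 5*H*s (B(H, s) = (5*H)*s - 47 = 5*H*s - 47 = -47 + 5*H*s)
O = 3853 (O = -47 + 5*13*60 = -47 + 3900 = 3853)
(l + O)/(-449 + 1996) = (-45 + 3853)/(-449 + 1996) = 3808/1547 = 3808*(1/1547) = 32/13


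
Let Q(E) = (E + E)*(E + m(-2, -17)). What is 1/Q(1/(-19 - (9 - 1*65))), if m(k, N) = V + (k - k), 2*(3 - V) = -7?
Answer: 1369/483 ≈ 2.8344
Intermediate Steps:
V = 13/2 (V = 3 - 1/2*(-7) = 3 + 7/2 = 13/2 ≈ 6.5000)
m(k, N) = 13/2 (m(k, N) = 13/2 + (k - k) = 13/2 + 0 = 13/2)
Q(E) = 2*E*(13/2 + E) (Q(E) = (E + E)*(E + 13/2) = (2*E)*(13/2 + E) = 2*E*(13/2 + E))
1/Q(1/(-19 - (9 - 1*65))) = 1/((13 + 2/(-19 - (9 - 1*65)))/(-19 - (9 - 1*65))) = 1/((13 + 2/(-19 - (9 - 65)))/(-19 - (9 - 65))) = 1/((13 + 2/(-19 - 1*(-56)))/(-19 - 1*(-56))) = 1/((13 + 2/(-19 + 56))/(-19 + 56)) = 1/((13 + 2/37)/37) = 1/((1/37)*(483/37)) = 1/(483/1369) = 1369/483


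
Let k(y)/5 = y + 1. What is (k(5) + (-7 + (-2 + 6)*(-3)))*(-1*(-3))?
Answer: 33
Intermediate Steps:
k(y) = 5 + 5*y (k(y) = 5*(y + 1) = 5*(1 + y) = 5 + 5*y)
(k(5) + (-7 + (-2 + 6)*(-3)))*(-1*(-3)) = ((5 + 5*5) + (-7 + (-2 + 6)*(-3)))*(-1*(-3)) = ((5 + 25) + (-7 + 4*(-3)))*3 = (30 + (-7 - 12))*3 = (30 - 19)*3 = 11*3 = 33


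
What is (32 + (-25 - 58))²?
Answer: 2601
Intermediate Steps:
(32 + (-25 - 58))² = (32 - 83)² = (-51)² = 2601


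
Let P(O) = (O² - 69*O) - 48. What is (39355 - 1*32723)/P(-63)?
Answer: 1658/2067 ≈ 0.80213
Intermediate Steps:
P(O) = -48 + O² - 69*O
(39355 - 1*32723)/P(-63) = (39355 - 1*32723)/(-48 + (-63)² - 69*(-63)) = (39355 - 32723)/(-48 + 3969 + 4347) = 6632/8268 = 6632*(1/8268) = 1658/2067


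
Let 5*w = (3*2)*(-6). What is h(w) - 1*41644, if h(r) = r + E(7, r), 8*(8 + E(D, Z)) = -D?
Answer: -1666403/40 ≈ -41660.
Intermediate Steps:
E(D, Z) = -8 - D/8 (E(D, Z) = -8 + (-D)/8 = -8 - D/8)
w = -36/5 (w = ((3*2)*(-6))/5 = (6*(-6))/5 = (1/5)*(-36) = -36/5 ≈ -7.2000)
h(r) = -71/8 + r (h(r) = r + (-8 - 1/8*7) = r + (-8 - 7/8) = r - 71/8 = -71/8 + r)
h(w) - 1*41644 = (-71/8 - 36/5) - 1*41644 = -643/40 - 41644 = -1666403/40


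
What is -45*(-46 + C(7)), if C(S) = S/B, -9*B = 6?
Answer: 5085/2 ≈ 2542.5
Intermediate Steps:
B = -2/3 (B = -1/9*6 = -2/3 ≈ -0.66667)
C(S) = -3*S/2 (C(S) = S/(-2/3) = S*(-3/2) = -3*S/2)
-45*(-46 + C(7)) = -45*(-46 - 3/2*7) = -45*(-46 - 21/2) = -45*(-113/2) = 5085/2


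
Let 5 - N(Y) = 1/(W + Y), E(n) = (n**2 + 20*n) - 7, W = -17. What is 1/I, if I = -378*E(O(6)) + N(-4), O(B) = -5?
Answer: 21/651022 ≈ 3.2257e-5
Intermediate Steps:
E(n) = -7 + n**2 + 20*n
N(Y) = 5 - 1/(-17 + Y)
I = 651022/21 (I = -378*(-7 + (-5)**2 + 20*(-5)) + (-86 + 5*(-4))/(-17 - 4) = -378*(-7 + 25 - 100) + (-86 - 20)/(-21) = -378*(-82) - 1/21*(-106) = 30996 + 106/21 = 651022/21 ≈ 31001.)
1/I = 1/(651022/21) = 21/651022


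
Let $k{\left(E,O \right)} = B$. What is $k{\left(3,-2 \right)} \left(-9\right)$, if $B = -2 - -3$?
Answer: $-9$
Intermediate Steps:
$B = 1$ ($B = -2 + 3 = 1$)
$k{\left(E,O \right)} = 1$
$k{\left(3,-2 \right)} \left(-9\right) = 1 \left(-9\right) = -9$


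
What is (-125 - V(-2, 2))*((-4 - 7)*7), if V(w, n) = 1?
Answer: 9702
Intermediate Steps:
(-125 - V(-2, 2))*((-4 - 7)*7) = (-125 - 1*1)*((-4 - 7)*7) = (-125 - 1)*(-11*7) = -126*(-77) = 9702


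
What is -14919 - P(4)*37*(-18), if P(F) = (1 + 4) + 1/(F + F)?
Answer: -46023/4 ≈ -11506.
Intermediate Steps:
P(F) = 5 + 1/(2*F)
-14919 - P(4)*37*(-18) = -14919 - (5 + (1/2)/4)*37*(-18) = -14919 - (5 + (1/2)*(1/4))*37*(-18) = -14919 - (5 + 1/8)*37*(-18) = -14919 - (41/8)*37*(-18) = -14919 - 1517*(-18)/8 = -14919 - 1*(-13653/4) = -14919 + 13653/4 = -46023/4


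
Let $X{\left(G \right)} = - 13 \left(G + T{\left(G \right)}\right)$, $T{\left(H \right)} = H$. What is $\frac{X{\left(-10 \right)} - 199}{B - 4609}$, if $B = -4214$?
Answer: $- \frac{61}{8823} \approx -0.0069138$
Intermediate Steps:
$X{\left(G \right)} = - 26 G$ ($X{\left(G \right)} = - 13 \left(G + G\right) = - 13 \cdot 2 G = - 26 G$)
$\frac{X{\left(-10 \right)} - 199}{B - 4609} = \frac{\left(-26\right) \left(-10\right) - 199}{-4214 - 4609} = \frac{260 - 199}{-8823} = 61 \left(- \frac{1}{8823}\right) = - \frac{61}{8823}$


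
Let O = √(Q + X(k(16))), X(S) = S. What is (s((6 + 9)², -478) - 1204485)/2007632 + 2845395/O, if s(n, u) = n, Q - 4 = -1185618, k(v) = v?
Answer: -301065/501908 - 2845395*I*√1185598/1185598 ≈ -0.59984 - 2613.2*I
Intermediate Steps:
Q = -1185614 (Q = 4 - 1185618 = -1185614)
O = I*√1185598 (O = √(-1185614 + 16) = √(-1185598) = I*√1185598 ≈ 1088.9*I)
(s((6 + 9)², -478) - 1204485)/2007632 + 2845395/O = ((6 + 9)² - 1204485)/2007632 + 2845395/((I*√1185598)) = (15² - 1204485)*(1/2007632) + 2845395*(-I*√1185598/1185598) = (225 - 1204485)*(1/2007632) - 2845395*I*√1185598/1185598 = -1204260*1/2007632 - 2845395*I*√1185598/1185598 = -301065/501908 - 2845395*I*√1185598/1185598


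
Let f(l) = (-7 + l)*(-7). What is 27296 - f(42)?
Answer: 27541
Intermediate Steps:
f(l) = 49 - 7*l
27296 - f(42) = 27296 - (49 - 7*42) = 27296 - (49 - 294) = 27296 - 1*(-245) = 27296 + 245 = 27541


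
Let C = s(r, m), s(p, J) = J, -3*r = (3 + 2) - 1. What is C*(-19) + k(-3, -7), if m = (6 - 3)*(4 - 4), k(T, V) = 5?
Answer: 5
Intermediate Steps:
m = 0 (m = 3*0 = 0)
r = -4/3 (r = -((3 + 2) - 1)/3 = -(5 - 1)/3 = -⅓*4 = -4/3 ≈ -1.3333)
C = 0
C*(-19) + k(-3, -7) = 0*(-19) + 5 = 0 + 5 = 5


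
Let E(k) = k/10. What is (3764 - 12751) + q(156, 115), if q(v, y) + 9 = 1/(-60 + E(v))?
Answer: -1997117/222 ≈ -8996.0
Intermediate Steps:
E(k) = k/10 (E(k) = k*(⅒) = k/10)
q(v, y) = -9 + 1/(-60 + v/10)
(3764 - 12751) + q(156, 115) = (3764 - 12751) + (5410 - 9*156)/(-600 + 156) = -8987 + (5410 - 1404)/(-444) = -8987 - 1/444*4006 = -8987 - 2003/222 = -1997117/222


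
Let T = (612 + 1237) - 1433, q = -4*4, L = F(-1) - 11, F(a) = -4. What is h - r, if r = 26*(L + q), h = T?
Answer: 1222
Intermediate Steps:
L = -15 (L = -4 - 11 = -15)
q = -16
T = 416 (T = 1849 - 1433 = 416)
h = 416
r = -806 (r = 26*(-15 - 16) = 26*(-31) = -806)
h - r = 416 - 1*(-806) = 416 + 806 = 1222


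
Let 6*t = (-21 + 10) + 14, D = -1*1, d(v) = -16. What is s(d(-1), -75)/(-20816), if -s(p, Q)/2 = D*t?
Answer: -1/20816 ≈ -4.8040e-5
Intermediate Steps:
D = -1
t = ½ (t = ((-21 + 10) + 14)/6 = (-11 + 14)/6 = (⅙)*3 = ½ ≈ 0.50000)
s(p, Q) = 1 (s(p, Q) = -(-2)/2 = -2*(-½) = 1)
s(d(-1), -75)/(-20816) = 1/(-20816) = 1*(-1/20816) = -1/20816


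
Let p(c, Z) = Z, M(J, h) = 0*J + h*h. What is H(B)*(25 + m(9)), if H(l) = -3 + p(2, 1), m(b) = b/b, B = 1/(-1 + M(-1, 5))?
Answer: -52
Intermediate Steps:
M(J, h) = h**2 (M(J, h) = 0 + h**2 = h**2)
B = 1/24 (B = 1/(-1 + 5**2) = 1/(-1 + 25) = 1/24 ≈ 0.041667)
m(b) = 1
H(l) = -2 (H(l) = -3 + 1 = -2)
H(B)*(25 + m(9)) = -2*(25 + 1) = -2*26 = -52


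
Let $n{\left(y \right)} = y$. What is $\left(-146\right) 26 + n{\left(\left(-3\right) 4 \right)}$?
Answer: $-3808$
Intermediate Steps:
$\left(-146\right) 26 + n{\left(\left(-3\right) 4 \right)} = \left(-146\right) 26 - 12 = -3796 - 12 = -3808$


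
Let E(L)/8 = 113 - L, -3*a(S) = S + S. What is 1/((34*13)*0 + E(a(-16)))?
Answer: 3/2456 ≈ 0.0012215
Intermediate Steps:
a(S) = -2*S/3 (a(S) = -(S + S)/3 = -2*S/3)
E(L) = 904 - 8*L (E(L) = 8*(113 - L) = 904 - 8*L)
1/((34*13)*0 + E(a(-16))) = 1/((34*13)*0 + (904 - (-16)*(-16)/3)) = 1/(442*0 + (904 - 8*32/3)) = 1/(0 + (904 - 256/3)) = 1/(0 + 2456/3) = 1/(2456/3) = 3/2456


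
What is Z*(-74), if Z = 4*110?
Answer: -32560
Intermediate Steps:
Z = 440
Z*(-74) = 440*(-74) = -32560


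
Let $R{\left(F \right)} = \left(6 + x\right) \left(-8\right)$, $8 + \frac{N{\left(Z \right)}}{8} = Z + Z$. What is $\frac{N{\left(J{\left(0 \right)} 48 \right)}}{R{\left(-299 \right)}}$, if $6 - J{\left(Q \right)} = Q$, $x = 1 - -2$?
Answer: $- \frac{568}{9} \approx -63.111$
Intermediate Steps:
$x = 3$ ($x = 1 + 2 = 3$)
$J{\left(Q \right)} = 6 - Q$
$N{\left(Z \right)} = -64 + 16 Z$ ($N{\left(Z \right)} = -64 + 8 \left(Z + Z\right) = -64 + 8 \cdot 2 Z = -64 + 16 Z$)
$R{\left(F \right)} = -72$ ($R{\left(F \right)} = \left(6 + 3\right) \left(-8\right) = 9 \left(-8\right) = -72$)
$\frac{N{\left(J{\left(0 \right)} 48 \right)}}{R{\left(-299 \right)}} = \frac{-64 + 16 \left(6 - 0\right) 48}{-72} = \left(-64 + 16 \left(6 + 0\right) 48\right) \left(- \frac{1}{72}\right) = \left(-64 + 16 \cdot 6 \cdot 48\right) \left(- \frac{1}{72}\right) = \left(-64 + 16 \cdot 288\right) \left(- \frac{1}{72}\right) = \left(-64 + 4608\right) \left(- \frac{1}{72}\right) = 4544 \left(- \frac{1}{72}\right) = - \frac{568}{9}$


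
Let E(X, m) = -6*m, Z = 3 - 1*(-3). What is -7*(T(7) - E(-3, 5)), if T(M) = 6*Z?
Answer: -462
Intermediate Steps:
Z = 6 (Z = 3 + 3 = 6)
T(M) = 36 (T(M) = 6*6 = 36)
-7*(T(7) - E(-3, 5)) = -7*(36 - (-6)*5) = -7*(36 - 1*(-30)) = -7*(36 + 30) = -7*66 = -462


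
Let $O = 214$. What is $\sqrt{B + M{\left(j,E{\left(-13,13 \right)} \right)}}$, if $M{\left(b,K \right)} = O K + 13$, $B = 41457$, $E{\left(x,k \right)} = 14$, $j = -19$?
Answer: $\sqrt{44466} \approx 210.87$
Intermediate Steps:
$M{\left(b,K \right)} = 13 + 214 K$ ($M{\left(b,K \right)} = 214 K + 13 = 13 + 214 K$)
$\sqrt{B + M{\left(j,E{\left(-13,13 \right)} \right)}} = \sqrt{41457 + \left(13 + 214 \cdot 14\right)} = \sqrt{41457 + \left(13 + 2996\right)} = \sqrt{41457 + 3009} = \sqrt{44466}$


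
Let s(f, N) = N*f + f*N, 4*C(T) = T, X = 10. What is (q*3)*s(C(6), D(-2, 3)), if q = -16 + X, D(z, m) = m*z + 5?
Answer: 54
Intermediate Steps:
D(z, m) = 5 + m*z
C(T) = T/4
s(f, N) = 2*N*f (s(f, N) = N*f + N*f = 2*N*f)
q = -6 (q = -16 + 10 = -6)
(q*3)*s(C(6), D(-2, 3)) = (-6*3)*(2*(5 + 3*(-2))*((¼)*6)) = -36*(5 - 6)*3/2 = -36*(-1)*3/2 = -18*(-3) = 54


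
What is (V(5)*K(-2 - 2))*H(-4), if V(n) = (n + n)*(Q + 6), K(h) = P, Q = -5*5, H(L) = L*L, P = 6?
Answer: -18240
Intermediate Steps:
H(L) = L²
Q = -25
K(h) = 6
V(n) = -38*n (V(n) = (n + n)*(-25 + 6) = (2*n)*(-19) = -38*n)
(V(5)*K(-2 - 2))*H(-4) = (-38*5*6)*(-4)² = -190*6*16 = -1140*16 = -18240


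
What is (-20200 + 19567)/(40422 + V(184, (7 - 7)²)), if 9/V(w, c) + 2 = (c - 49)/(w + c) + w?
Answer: -7055629/450557638 ≈ -0.015660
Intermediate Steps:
V(w, c) = 9/(-2 + w + (-49 + c)/(c + w)) (V(w, c) = 9/(-2 + ((c - 49)/(w + c) + w)) = 9/(-2 + ((-49 + c)/(c + w) + w)) = 9/(-2 + (w + (-49 + c)/(c + w))) = 9/(-2 + w + (-49 + c)/(c + w)))
(-20200 + 19567)/(40422 + V(184, (7 - 7)²)) = (-20200 + 19567)/(40422 + 9*((7 - 7)² + 184)/(-49 + 184² - (7 - 7)² - 2*184 + (7 - 7)²*184)) = -633/(40422 + 9*(0² + 184)/(-49 + 33856 - 1*0² - 368 + 0²*184)) = -633/(40422 + 9*(0 + 184)/(-49 + 33856 - 1*0 - 368 + 0*184)) = -633/(40422 + 9*184/(-49 + 33856 + 0 - 368 + 0)) = -633/(40422 + 9*184/33439) = -633/(40422 + 9*(1/33439)*184) = -633/(40422 + 1656/33439) = -633/1351672914/33439 = -633*33439/1351672914 = -7055629/450557638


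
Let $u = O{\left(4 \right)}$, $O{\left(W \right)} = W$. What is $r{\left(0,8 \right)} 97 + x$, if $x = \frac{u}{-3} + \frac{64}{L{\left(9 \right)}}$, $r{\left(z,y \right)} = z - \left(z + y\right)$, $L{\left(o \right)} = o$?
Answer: $- \frac{6932}{9} \approx -770.22$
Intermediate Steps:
$r{\left(z,y \right)} = - y$ ($r{\left(z,y \right)} = z - \left(y + z\right) = - y$)
$u = 4$
$x = \frac{52}{9}$ ($x = \frac{4}{-3} + \frac{64}{9} = 4 \left(- \frac{1}{3}\right) + 64 \cdot \frac{1}{9} = - \frac{4}{3} + \frac{64}{9} = \frac{52}{9} \approx 5.7778$)
$r{\left(0,8 \right)} 97 + x = \left(-1\right) 8 \cdot 97 + \frac{52}{9} = \left(-8\right) 97 + \frac{52}{9} = -776 + \frac{52}{9} = - \frac{6932}{9}$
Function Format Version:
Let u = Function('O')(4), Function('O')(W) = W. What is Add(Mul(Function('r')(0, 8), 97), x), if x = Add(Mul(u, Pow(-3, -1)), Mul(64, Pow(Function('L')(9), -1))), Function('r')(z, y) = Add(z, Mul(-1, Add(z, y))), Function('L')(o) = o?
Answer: Rational(-6932, 9) ≈ -770.22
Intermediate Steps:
Function('r')(z, y) = Mul(-1, y) (Function('r')(z, y) = Add(z, Mul(-1, Add(y, z))) = Add(z, Add(Mul(-1, y), Mul(-1, z))) = Mul(-1, y))
u = 4
x = Rational(52, 9) (x = Add(Mul(4, Pow(-3, -1)), Mul(64, Pow(9, -1))) = Add(Mul(4, Rational(-1, 3)), Mul(64, Rational(1, 9))) = Add(Rational(-4, 3), Rational(64, 9)) = Rational(52, 9) ≈ 5.7778)
Add(Mul(Function('r')(0, 8), 97), x) = Add(Mul(Mul(-1, 8), 97), Rational(52, 9)) = Add(Mul(-8, 97), Rational(52, 9)) = Add(-776, Rational(52, 9)) = Rational(-6932, 9)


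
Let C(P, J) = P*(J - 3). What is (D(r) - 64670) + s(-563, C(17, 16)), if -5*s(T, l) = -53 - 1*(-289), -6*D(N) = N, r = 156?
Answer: -323716/5 ≈ -64743.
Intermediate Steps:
C(P, J) = P*(-3 + J)
D(N) = -N/6
s(T, l) = -236/5 (s(T, l) = -(-53 - 1*(-289))/5 = -(-53 + 289)/5 = -⅕*236 = -236/5)
(D(r) - 64670) + s(-563, C(17, 16)) = (-⅙*156 - 64670) - 236/5 = (-26 - 64670) - 236/5 = -64696 - 236/5 = -323716/5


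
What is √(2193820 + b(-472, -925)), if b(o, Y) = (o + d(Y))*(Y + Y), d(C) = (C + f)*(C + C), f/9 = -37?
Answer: 2*I*√1075609495 ≈ 65593.0*I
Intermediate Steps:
f = -333 (f = 9*(-37) = -333)
d(C) = 2*C*(-333 + C) (d(C) = (C - 333)*(C + C) = (-333 + C)*(2*C) = 2*C*(-333 + C))
b(o, Y) = 2*Y*(o + 2*Y*(-333 + Y)) (b(o, Y) = (o + 2*Y*(-333 + Y))*(Y + Y) = (o + 2*Y*(-333 + Y))*(2*Y) = 2*Y*(o + 2*Y*(-333 + Y)))
√(2193820 + b(-472, -925)) = √(2193820 + 2*(-925)*(-472 + 2*(-925)*(-333 - 925))) = √(2193820 + 2*(-925)*(-472 + 2*(-925)*(-1258))) = √(2193820 + 2*(-925)*(-472 + 2327300)) = √(2193820 + 2*(-925)*2326828) = √(2193820 - 4304631800) = √(-4302437980) = 2*I*√1075609495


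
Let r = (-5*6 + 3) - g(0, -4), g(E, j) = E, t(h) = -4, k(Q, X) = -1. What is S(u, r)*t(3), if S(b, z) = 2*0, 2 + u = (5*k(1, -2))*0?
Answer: 0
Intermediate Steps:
u = -2 (u = -2 + (5*(-1))*0 = -2 - 5*0 = -2 + 0 = -2)
r = -27 (r = (-5*6 + 3) - 1*0 = (-30 + 3) + 0 = -27 + 0 = -27)
S(b, z) = 0
S(u, r)*t(3) = 0*(-4) = 0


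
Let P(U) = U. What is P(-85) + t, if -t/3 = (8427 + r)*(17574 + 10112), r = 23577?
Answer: -2658188317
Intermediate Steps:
t = -2658188232 (t = -3*(8427 + 23577)*(17574 + 10112) = -96012*27686 = -3*886062744 = -2658188232)
P(-85) + t = -85 - 2658188232 = -2658188317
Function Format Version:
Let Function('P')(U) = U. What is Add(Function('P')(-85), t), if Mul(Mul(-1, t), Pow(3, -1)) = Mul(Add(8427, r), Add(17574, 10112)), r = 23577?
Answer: -2658188317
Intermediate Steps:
t = -2658188232 (t = Mul(-3, Mul(Add(8427, 23577), Add(17574, 10112))) = Mul(-3, Mul(32004, 27686)) = Mul(-3, 886062744) = -2658188232)
Add(Function('P')(-85), t) = Add(-85, -2658188232) = -2658188317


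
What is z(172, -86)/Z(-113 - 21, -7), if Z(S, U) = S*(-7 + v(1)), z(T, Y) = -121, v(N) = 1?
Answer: -121/804 ≈ -0.15050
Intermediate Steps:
Z(S, U) = -6*S (Z(S, U) = S*(-7 + 1) = S*(-6) = -6*S)
z(172, -86)/Z(-113 - 21, -7) = -121*(-1/(6*(-113 - 21))) = -121/((-6*(-134))) = -121/804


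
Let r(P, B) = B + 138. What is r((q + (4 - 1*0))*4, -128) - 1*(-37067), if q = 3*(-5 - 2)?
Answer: 37077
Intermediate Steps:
q = -21 (q = 3*(-7) = -21)
r(P, B) = 138 + B
r((q + (4 - 1*0))*4, -128) - 1*(-37067) = (138 - 128) - 1*(-37067) = 10 + 37067 = 37077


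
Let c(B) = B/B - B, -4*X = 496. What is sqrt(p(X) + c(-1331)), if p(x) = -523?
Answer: sqrt(809) ≈ 28.443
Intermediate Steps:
X = -124 (X = -1/4*496 = -124)
c(B) = 1 - B
sqrt(p(X) + c(-1331)) = sqrt(-523 + (1 - 1*(-1331))) = sqrt(-523 + (1 + 1331)) = sqrt(-523 + 1332) = sqrt(809)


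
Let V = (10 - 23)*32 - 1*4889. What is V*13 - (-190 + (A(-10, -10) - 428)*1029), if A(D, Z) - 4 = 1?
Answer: 366492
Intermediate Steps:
A(D, Z) = 5 (A(D, Z) = 4 + 1 = 5)
V = -5305 (V = -13*32 - 4889 = -416 - 4889 = -5305)
V*13 - (-190 + (A(-10, -10) - 428)*1029) = -5305*13 - (-190 + (5 - 428)*1029) = -68965 - (-190 - 423*1029) = -68965 - (-190 - 435267) = -68965 - 1*(-435457) = -68965 + 435457 = 366492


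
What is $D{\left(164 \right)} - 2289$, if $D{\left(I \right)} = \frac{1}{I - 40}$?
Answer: $- \frac{283835}{124} \approx -2289.0$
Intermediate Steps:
$D{\left(I \right)} = \frac{1}{-40 + I}$
$D{\left(164 \right)} - 2289 = \frac{1}{-40 + 164} - 2289 = \frac{1}{124} - 2289 = - \frac{283835}{124}$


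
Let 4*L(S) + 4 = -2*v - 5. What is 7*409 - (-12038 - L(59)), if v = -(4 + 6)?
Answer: 59615/4 ≈ 14904.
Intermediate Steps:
v = -10 (v = -1*10 = -10)
L(S) = 11/4 (L(S) = -1 + (-2*(-10) - 5)/4 = -1 + (20 - 5)/4 = -1 + (¼)*15 = -1 + 15/4 = 11/4)
7*409 - (-12038 - L(59)) = 7*409 - (-12038 - 1*11/4) = 2863 - (-12038 - 11/4) = 2863 - 1*(-48163/4) = 2863 + 48163/4 = 59615/4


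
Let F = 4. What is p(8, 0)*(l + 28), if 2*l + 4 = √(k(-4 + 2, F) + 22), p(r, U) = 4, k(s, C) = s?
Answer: 104 + 4*√5 ≈ 112.94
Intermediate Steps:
l = -2 + √5 (l = -2 + √((-4 + 2) + 22)/2 = -2 + √(-2 + 22)/2 = -2 + √20/2 = -2 + (2*√5)/2 = -2 + √5 ≈ 0.23607)
p(8, 0)*(l + 28) = 4*((-2 + √5) + 28) = 4*(26 + √5) = 104 + 4*√5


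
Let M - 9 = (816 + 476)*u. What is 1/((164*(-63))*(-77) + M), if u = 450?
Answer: 1/1376973 ≈ 7.2623e-7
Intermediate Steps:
M = 581409 (M = 9 + (816 + 476)*450 = 9 + 1292*450 = 9 + 581400 = 581409)
1/((164*(-63))*(-77) + M) = 1/((164*(-63))*(-77) + 581409) = 1/(-10332*(-77) + 581409) = 1/(795564 + 581409) = 1/1376973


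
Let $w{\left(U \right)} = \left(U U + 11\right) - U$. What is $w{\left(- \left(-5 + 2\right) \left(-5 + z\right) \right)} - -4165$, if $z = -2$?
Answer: $4638$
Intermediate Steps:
$w{\left(U \right)} = 11 + U^{2} - U$ ($w{\left(U \right)} = \left(U^{2} + 11\right) - U = \left(11 + U^{2}\right) - U = 11 + U^{2} - U$)
$w{\left(- \left(-5 + 2\right) \left(-5 + z\right) \right)} - -4165 = \left(11 + \left(- \left(-5 + 2\right) \left(-5 - 2\right)\right)^{2} - - \left(-5 + 2\right) \left(-5 - 2\right)\right) - -4165 = \left(11 + \left(- \left(-3\right) \left(-7\right)\right)^{2} - - \left(-3\right) \left(-7\right)\right) + 4165 = \left(11 + \left(\left(-1\right) 21\right)^{2} - \left(-1\right) 21\right) + 4165 = \left(11 + \left(-21\right)^{2} - -21\right) + 4165 = \left(11 + 441 + 21\right) + 4165 = 473 + 4165 = 4638$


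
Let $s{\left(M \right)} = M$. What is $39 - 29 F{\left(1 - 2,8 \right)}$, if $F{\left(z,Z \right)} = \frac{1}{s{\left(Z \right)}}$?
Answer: $\frac{283}{8} \approx 35.375$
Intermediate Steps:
$F{\left(z,Z \right)} = \frac{1}{Z}$
$39 - 29 F{\left(1 - 2,8 \right)} = 39 - \frac{29}{8} = \frac{283}{8}$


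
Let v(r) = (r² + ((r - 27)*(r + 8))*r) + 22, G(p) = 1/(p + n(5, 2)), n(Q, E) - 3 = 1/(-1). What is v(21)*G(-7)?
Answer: 3191/5 ≈ 638.20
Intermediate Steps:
n(Q, E) = 2 (n(Q, E) = 3 + 1/(-1) = 3 - 1 = 2)
G(p) = 1/(2 + p) (G(p) = 1/(p + 2) = 1/(2 + p))
v(r) = 22 + r² + r*(-27 + r)*(8 + r) (v(r) = (r² + ((-27 + r)*(8 + r))*r) + 22 = (r² + r*(-27 + r)*(8 + r)) + 22 = 22 + r² + r*(-27 + r)*(8 + r))
v(21)*G(-7) = (22 + 21³ - 216*21 - 18*21²)/(2 - 7) = (22 + 9261 - 4536 - 18*441)/(-5) = (22 + 9261 - 4536 - 7938)*(-⅕) = -3191*(-⅕) = 3191/5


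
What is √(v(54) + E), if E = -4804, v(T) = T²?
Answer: 4*I*√118 ≈ 43.451*I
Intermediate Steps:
√(v(54) + E) = √(54² - 4804) = √(2916 - 4804) = √(-1888) = 4*I*√118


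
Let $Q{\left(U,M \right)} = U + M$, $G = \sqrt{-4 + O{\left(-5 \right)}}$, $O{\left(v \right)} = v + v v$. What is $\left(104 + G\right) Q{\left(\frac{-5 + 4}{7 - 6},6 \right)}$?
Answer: $540$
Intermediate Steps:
$O{\left(v \right)} = v + v^{2}$
$G = 4$ ($G = \sqrt{-4 - 5 \left(1 - 5\right)} = \sqrt{-4 - -20} = \sqrt{-4 + 20} = \sqrt{16} = 4$)
$Q{\left(U,M \right)} = M + U$
$\left(104 + G\right) Q{\left(\frac{-5 + 4}{7 - 6},6 \right)} = \left(104 + 4\right) \left(6 + \frac{-5 + 4}{7 - 6}\right) = 108 \left(6 - 1^{-1}\right) = 108 \left(6 - 1\right) = 108 \cdot 5 = 540$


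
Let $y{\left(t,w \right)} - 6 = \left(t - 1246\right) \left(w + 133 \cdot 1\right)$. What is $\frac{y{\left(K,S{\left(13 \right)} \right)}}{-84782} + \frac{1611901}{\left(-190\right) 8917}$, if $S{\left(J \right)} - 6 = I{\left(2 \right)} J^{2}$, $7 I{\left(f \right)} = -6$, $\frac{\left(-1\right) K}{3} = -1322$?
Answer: $- \frac{383875981067}{502740727510} \approx -0.76357$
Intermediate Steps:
$K = 3966$ ($K = \left(-3\right) \left(-1322\right) = 3966$)
$I{\left(f \right)} = - \frac{6}{7}$ ($I{\left(f \right)} = \frac{1}{7} \left(-6\right) = - \frac{6}{7}$)
$S{\left(J \right)} = 6 - \frac{6 J^{2}}{7}$
$y{\left(t,w \right)} = 6 + \left(-1246 + t\right) \left(133 + w\right)$ ($y{\left(t,w \right)} = 6 + \left(t - 1246\right) \left(w + 133 \cdot 1\right) = 6 + \left(-1246 + t\right) \left(w + 133\right) = 6 + \left(-1246 + t\right) \left(133 + w\right)$)
$\frac{y{\left(K,S{\left(13 \right)} \right)}}{-84782} + \frac{1611901}{\left(-190\right) 8917} = \frac{-165712 - 1246 \left(6 - \frac{6 \cdot 13^{2}}{7}\right) + 133 \cdot 3966 + 3966 \left(6 - \frac{6 \cdot 13^{2}}{7}\right)}{-84782} + \frac{1611901}{\left(-190\right) 8917} = \left(-165712 - 1246 \left(6 - \frac{1014}{7}\right) + 527478 + 3966 \left(6 - \frac{1014}{7}\right)\right) \left(- \frac{1}{84782}\right) + \frac{1611901}{-1694230} = \left(-165712 - 1246 \left(6 - \frac{1014}{7}\right) + 527478 + 3966 \left(6 - \frac{1014}{7}\right)\right) \left(- \frac{1}{84782}\right) + 1611901 \left(- \frac{1}{1694230}\right) = \left(-165712 - -173016 + 527478 + 3966 \left(- \frac{972}{7}\right)\right) \left(- \frac{1}{84782}\right) - \frac{1611901}{1694230} = \left(-165712 + 173016 + 527478 - \frac{3854952}{7}\right) \left(- \frac{1}{84782}\right) - \frac{1611901}{1694230} = \left(- \frac{111478}{7}\right) \left(- \frac{1}{84782}\right) - \frac{1611901}{1694230} = \frac{55739}{296737} - \frac{1611901}{1694230} = - \frac{383875981067}{502740727510}$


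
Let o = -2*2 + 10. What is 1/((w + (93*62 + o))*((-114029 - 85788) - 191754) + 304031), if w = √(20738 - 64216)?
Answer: I/(-2259843781*I + 391571*√43478) ≈ -4.4193e-10 + 1.5967e-11*I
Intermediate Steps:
w = I*√43478 (w = √(-43478) = I*√43478 ≈ 208.51*I)
o = 6 (o = -4 + 10 = 6)
1/((w + (93*62 + o))*((-114029 - 85788) - 191754) + 304031) = 1/((I*√43478 + (93*62 + 6))*((-114029 - 85788) - 191754) + 304031) = 1/((I*√43478 + (5766 + 6))*(-199817 - 191754) + 304031) = 1/((I*√43478 + 5772)*(-391571) + 304031) = 1/((5772 + I*√43478)*(-391571) + 304031) = 1/((-2260147812 - 391571*I*√43478) + 304031) = 1/(-2259843781 - 391571*I*√43478)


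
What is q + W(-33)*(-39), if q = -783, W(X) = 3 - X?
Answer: -2187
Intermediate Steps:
q + W(-33)*(-39) = -783 + (3 - 1*(-33))*(-39) = -783 + (3 + 33)*(-39) = -783 + 36*(-39) = -783 - 1404 = -2187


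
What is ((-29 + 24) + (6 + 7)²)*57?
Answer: 9348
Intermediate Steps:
((-29 + 24) + (6 + 7)²)*57 = (-5 + 13²)*57 = (-5 + 169)*57 = 164*57 = 9348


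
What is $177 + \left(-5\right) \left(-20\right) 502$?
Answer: $50377$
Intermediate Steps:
$177 + \left(-5\right) \left(-20\right) 502 = 177 + 100 \cdot 502 = 177 + 50200 = 50377$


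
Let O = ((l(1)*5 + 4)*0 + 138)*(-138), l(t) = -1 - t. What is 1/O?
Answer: -1/19044 ≈ -5.2510e-5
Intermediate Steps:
O = -19044 (O = (((-1 - 1*1)*5 + 4)*0 + 138)*(-138) = (((-1 - 1)*5 + 4)*0 + 138)*(-138) = ((-2*5 + 4)*0 + 138)*(-138) = ((-10 + 4)*0 + 138)*(-138) = (-6*0 + 138)*(-138) = (0 + 138)*(-138) = 138*(-138) = -19044)
1/O = 1/(-19044) = -1/19044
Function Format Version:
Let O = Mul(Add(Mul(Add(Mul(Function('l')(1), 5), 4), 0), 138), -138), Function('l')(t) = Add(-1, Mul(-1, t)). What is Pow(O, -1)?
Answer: Rational(-1, 19044) ≈ -5.2510e-5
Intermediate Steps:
O = -19044 (O = Mul(Add(Mul(Add(Mul(Add(-1, Mul(-1, 1)), 5), 4), 0), 138), -138) = Mul(Add(Mul(Add(Mul(Add(-1, -1), 5), 4), 0), 138), -138) = Mul(Add(Mul(Add(Mul(-2, 5), 4), 0), 138), -138) = Mul(Add(Mul(Add(-10, 4), 0), 138), -138) = Mul(Add(Mul(-6, 0), 138), -138) = Mul(Add(0, 138), -138) = Mul(138, -138) = -19044)
Pow(O, -1) = Pow(-19044, -1) = Rational(-1, 19044)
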